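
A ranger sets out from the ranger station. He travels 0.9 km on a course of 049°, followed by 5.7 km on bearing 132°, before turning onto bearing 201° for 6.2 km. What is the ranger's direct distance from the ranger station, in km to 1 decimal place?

9.4 km

Leg 1 (049°, 0.9 km): east 0.9 sin 49° = 0.68, north 0.9 cos 49° = 0.59
Leg 2 (132°, 5.7 km): east 5.7 sin 132° = 4.24, north 5.7 cos 132° = -3.81
Leg 3 (201°, 6.2 km): east 6.2 sin 201° = -2.22, north 6.2 cos 201° = -5.79
Net: 2.69 east, -9.01 north. Distance = √((2.69)² + (-9.01)²) = 9.406 km.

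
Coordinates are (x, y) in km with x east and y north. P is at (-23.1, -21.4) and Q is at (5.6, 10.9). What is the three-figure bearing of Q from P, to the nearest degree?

042°

Δeast = 5.6 − -23.1 = 28.70; Δnorth = 10.9 − -21.4 = 32.30.
Bearing = atan2(Δeast, Δnorth) mod 360° = 41.62° ≈ 042°.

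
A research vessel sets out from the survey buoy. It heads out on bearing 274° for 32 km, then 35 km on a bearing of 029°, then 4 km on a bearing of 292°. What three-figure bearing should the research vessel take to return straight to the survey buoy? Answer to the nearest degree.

Leg 1 (274°, 32 km): east 32 sin 274° = -31.92, north 32 cos 274° = 2.23
Leg 2 (029°, 35 km): east 35 sin 29° = 16.97, north 35 cos 29° = 30.61
Leg 3 (292°, 4 km): east 4 sin 292° = -3.71, north 4 cos 292° = 1.50
Net displacement: -18.66 east, 34.34 north. Direction back to start is (18.66, -34.34): bearing = atan2(18.66, -34.34) mod 360° = 151.48° ≈ 151°.

151°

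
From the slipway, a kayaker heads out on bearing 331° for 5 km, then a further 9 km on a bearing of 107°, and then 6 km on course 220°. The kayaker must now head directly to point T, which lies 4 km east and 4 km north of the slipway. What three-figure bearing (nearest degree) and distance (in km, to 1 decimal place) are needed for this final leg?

Leg 1 (331°, 5 km): east 5 sin 331° = -2.42, north 5 cos 331° = 4.37
Leg 2 (107°, 9 km): east 9 sin 107° = 8.61, north 9 cos 107° = -2.63
Leg 3 (220°, 6 km): east 6 sin 220° = -3.86, north 6 cos 220° = -4.60
Current position: (2.33, -2.85). Target: (4, 4). Remaining: Δeast = 1.67, Δnorth = 6.85.
Bearing = atan2(1.67, 6.85) mod 360° = 13.72°; distance = √((1.67)² + (6.85)²) = 7.056 km.

014°, 7.1 km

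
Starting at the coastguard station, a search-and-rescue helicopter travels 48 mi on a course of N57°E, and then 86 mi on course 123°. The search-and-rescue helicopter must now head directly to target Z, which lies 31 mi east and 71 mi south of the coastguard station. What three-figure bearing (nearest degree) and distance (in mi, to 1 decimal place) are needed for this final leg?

Leg 1 (N57°E, 48 mi): east 48 sin 57° = 40.26, north 48 cos 57° = 26.14
Leg 2 (123°, 86 mi): east 86 sin 123° = 72.13, north 86 cos 123° = -46.84
Current position: (112.38, -20.70). Target: (31, -71). Remaining: Δeast = -81.38, Δnorth = -50.30.
Bearing = atan2(-81.38, -50.30) mod 360° = 238.28°; distance = √((-81.38)² + (-50.30)²) = 95.674 mi.

238°, 95.7 mi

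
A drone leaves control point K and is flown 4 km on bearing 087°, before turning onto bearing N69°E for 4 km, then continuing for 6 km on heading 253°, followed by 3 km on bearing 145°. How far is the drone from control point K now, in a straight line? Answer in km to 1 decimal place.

Leg 1 (087°, 4 km): east 4 sin 87° = 3.99, north 4 cos 87° = 0.21
Leg 2 (N69°E, 4 km): east 4 sin 69° = 3.73, north 4 cos 69° = 1.43
Leg 3 (253°, 6 km): east 6 sin 253° = -5.74, north 6 cos 253° = -1.75
Leg 4 (145°, 3 km): east 3 sin 145° = 1.72, north 3 cos 145° = -2.46
Net: 3.71 east, -2.57 north. Distance = √((3.71)² + (-2.57)²) = 4.514 km.

4.5 km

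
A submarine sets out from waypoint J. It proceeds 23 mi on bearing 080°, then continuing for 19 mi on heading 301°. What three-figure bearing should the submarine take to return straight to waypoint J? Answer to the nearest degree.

205°

Leg 1 (080°, 23 mi): east 23 sin 80° = 22.65, north 23 cos 80° = 3.99
Leg 2 (301°, 19 mi): east 19 sin 301° = -16.29, north 19 cos 301° = 9.79
Net displacement: 6.36 east, 13.78 north. Direction back to start is (-6.36, -13.78): bearing = atan2(-6.36, -13.78) mod 360° = 204.79° ≈ 205°.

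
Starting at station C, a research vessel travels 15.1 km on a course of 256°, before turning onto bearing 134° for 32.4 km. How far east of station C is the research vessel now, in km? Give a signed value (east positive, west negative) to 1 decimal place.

8.7 km

Leg 1 (256°, 15.1 km): east 15.1 sin 256° = -14.65, north 15.1 cos 256° = -3.65
Leg 2 (134°, 32.4 km): east 32.4 sin 134° = 23.31, north 32.4 cos 134° = -22.51
Net east component: 8.66 km.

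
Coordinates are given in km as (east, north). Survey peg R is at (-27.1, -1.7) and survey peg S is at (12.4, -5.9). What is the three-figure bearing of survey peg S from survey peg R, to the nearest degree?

Δeast = 12.4 − -27.1 = 39.50; Δnorth = -5.9 − -1.7 = -4.20.
Bearing = atan2(Δeast, Δnorth) mod 360° = 96.07° ≈ 096°.

096°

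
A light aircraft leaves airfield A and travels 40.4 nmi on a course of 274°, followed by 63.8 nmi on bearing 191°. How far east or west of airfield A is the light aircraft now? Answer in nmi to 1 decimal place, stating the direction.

Leg 1 (274°, 40.4 nmi): east 40.4 sin 274° = -40.30, north 40.4 cos 274° = 2.82
Leg 2 (191°, 63.8 nmi): east 63.8 sin 191° = -12.17, north 63.8 cos 191° = -62.63
Net east component: -52.48 nmi.

52.5 nmi west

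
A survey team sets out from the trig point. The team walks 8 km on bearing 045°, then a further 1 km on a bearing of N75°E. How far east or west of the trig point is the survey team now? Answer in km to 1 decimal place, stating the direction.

Leg 1 (045°, 8 km): east 8 sin 45° = 5.66, north 8 cos 45° = 5.66
Leg 2 (N75°E, 1 km): east 1 sin 75° = 0.97, north 1 cos 75° = 0.26
Net east component: 6.62 km.

6.6 km east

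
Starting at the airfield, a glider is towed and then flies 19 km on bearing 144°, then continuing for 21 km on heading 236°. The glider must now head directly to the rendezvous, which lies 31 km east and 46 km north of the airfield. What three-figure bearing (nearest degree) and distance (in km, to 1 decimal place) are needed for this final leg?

Leg 1 (144°, 19 km): east 19 sin 144° = 11.17, north 19 cos 144° = -15.37
Leg 2 (236°, 21 km): east 21 sin 236° = -17.41, north 21 cos 236° = -11.74
Current position: (-6.24, -27.11). Target: (31, 46). Remaining: Δeast = 37.24, Δnorth = 73.11.
Bearing = atan2(37.24, 73.11) mod 360° = 26.99°; distance = √((37.24)² + (73.11)²) = 82.053 km.

027°, 82.1 km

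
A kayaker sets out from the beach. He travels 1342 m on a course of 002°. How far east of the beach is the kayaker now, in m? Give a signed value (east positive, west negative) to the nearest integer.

Leg 1 (002°, 1342 m): east 1342 sin 2° = 46.84, north 1342 cos 2° = 1341.18
Net east component: 46.84 m.

47 m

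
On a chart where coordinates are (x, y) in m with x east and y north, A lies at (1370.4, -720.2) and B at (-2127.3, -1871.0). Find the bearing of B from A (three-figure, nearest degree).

252°

Δeast = -2127.3 − 1370.4 = -3497.70; Δnorth = -1871.0 − -720.2 = -1150.80.
Bearing = atan2(Δeast, Δnorth) mod 360° = 251.79° ≈ 252°.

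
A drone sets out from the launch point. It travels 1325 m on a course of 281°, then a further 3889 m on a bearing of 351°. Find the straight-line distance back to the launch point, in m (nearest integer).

4517 m

Leg 1 (281°, 1325 m): east 1325 sin 281° = -1300.66, north 1325 cos 281° = 252.82
Leg 2 (351°, 3889 m): east 3889 sin 351° = -608.37, north 3889 cos 351° = 3841.12
Net: -1909.03 east, 4093.94 north. Distance = √((-1909.03)² + (4093.94)²) = 4517.162 m.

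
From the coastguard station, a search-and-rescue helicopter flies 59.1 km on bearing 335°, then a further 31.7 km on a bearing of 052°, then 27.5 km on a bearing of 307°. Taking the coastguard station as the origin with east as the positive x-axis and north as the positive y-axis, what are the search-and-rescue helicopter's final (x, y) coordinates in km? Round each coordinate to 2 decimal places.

Leg 1 (335°, 59.1 km): east 59.1 sin 335° = -24.98, north 59.1 cos 335° = 53.56
Leg 2 (052°, 31.7 km): east 31.7 sin 52° = 24.98, north 31.7 cos 52° = 19.52
Leg 3 (307°, 27.5 km): east 27.5 sin 307° = -21.96, north 27.5 cos 307° = 16.55
Summing: -21.96 km east, 89.63 km north → (-21.96, 89.63).

(-21.96, 89.63)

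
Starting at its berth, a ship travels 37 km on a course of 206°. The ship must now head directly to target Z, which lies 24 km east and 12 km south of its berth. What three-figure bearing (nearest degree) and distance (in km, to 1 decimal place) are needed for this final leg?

062°, 45.5 km

Leg 1 (206°, 37 km): east 37 sin 206° = -16.22, north 37 cos 206° = -33.26
Current position: (-16.22, -33.26). Target: (24, -12). Remaining: Δeast = 40.22, Δnorth = 21.26.
Bearing = atan2(40.22, 21.26) mod 360° = 62.14°; distance = √((40.22)² + (21.26)²) = 45.491 km.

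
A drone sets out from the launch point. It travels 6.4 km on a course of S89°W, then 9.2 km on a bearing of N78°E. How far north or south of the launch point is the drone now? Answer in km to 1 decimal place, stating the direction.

Leg 1 (S89°W, 6.4 km): east 6.4 sin 269° = -6.40, north 6.4 cos 269° = -0.11
Leg 2 (N78°E, 9.2 km): east 9.2 sin 78° = 9.00, north 9.2 cos 78° = 1.91
Net north component: 1.80 km.

1.8 km north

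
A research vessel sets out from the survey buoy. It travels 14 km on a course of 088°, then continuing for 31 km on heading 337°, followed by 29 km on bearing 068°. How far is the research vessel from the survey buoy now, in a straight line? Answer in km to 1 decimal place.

Leg 1 (088°, 14 km): east 14 sin 88° = 13.99, north 14 cos 88° = 0.49
Leg 2 (337°, 31 km): east 31 sin 337° = -12.11, north 31 cos 337° = 28.54
Leg 3 (068°, 29 km): east 29 sin 68° = 26.89, north 29 cos 68° = 10.86
Net: 28.77 east, 39.89 north. Distance = √((28.77)² + (39.89)²) = 49.179 km.

49.2 km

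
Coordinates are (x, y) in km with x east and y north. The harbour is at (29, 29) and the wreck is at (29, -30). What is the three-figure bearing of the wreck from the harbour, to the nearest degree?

180°

Δeast = 29 − 29 = 0.00; Δnorth = -30 − 29 = -59.00.
Bearing = atan2(Δeast, Δnorth) mod 360° = 180.00° ≈ 180°.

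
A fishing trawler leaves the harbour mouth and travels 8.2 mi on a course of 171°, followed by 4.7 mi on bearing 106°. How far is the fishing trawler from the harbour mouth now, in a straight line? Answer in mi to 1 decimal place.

11.0 mi

Leg 1 (171°, 8.2 mi): east 8.2 sin 171° = 1.28, north 8.2 cos 171° = -8.10
Leg 2 (106°, 4.7 mi): east 4.7 sin 106° = 4.52, north 4.7 cos 106° = -1.30
Net: 5.80 east, -9.39 north. Distance = √((5.80)² + (-9.39)²) = 11.041 mi.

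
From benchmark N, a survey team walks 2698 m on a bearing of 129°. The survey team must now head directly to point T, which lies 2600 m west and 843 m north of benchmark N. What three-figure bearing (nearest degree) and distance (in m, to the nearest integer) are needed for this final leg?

298°, 5340 m

Leg 1 (129°, 2698 m): east 2698 sin 129° = 2096.74, north 2698 cos 129° = -1697.91
Current position: (2096.74, -1697.91). Target: (-2600, 843). Remaining: Δeast = -4696.74, Δnorth = 2540.91.
Bearing = atan2(-4696.74, 2540.91) mod 360° = 298.41°; distance = √((-4696.74)² + (2540.91)²) = 5339.997 m.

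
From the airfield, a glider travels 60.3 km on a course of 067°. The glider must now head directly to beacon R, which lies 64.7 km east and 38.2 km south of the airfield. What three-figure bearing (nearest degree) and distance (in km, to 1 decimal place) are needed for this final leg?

Leg 1 (067°, 60.3 km): east 60.3 sin 67° = 55.51, north 60.3 cos 67° = 23.56
Current position: (55.51, 23.56). Target: (64.7, -38.2). Remaining: Δeast = 9.19, Δnorth = -61.76.
Bearing = atan2(9.19, -61.76) mod 360° = 171.53°; distance = √((9.19)² + (-61.76)²) = 62.442 km.

172°, 62.4 km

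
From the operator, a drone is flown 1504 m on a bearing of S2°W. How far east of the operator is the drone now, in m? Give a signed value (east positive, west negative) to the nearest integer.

Leg 1 (S2°W, 1504 m): east 1504 sin 182° = -52.49, north 1504 cos 182° = -1503.08
Net east component: -52.49 m.

-52 m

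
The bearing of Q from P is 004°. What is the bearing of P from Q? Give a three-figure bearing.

184°

Back-bearing = 004° + 180° = 184°.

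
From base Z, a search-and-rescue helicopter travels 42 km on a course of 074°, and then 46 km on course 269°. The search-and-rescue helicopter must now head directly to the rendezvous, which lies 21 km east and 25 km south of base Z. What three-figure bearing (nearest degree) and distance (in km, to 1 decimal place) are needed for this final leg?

143°, 44.6 km

Leg 1 (074°, 42 km): east 42 sin 74° = 40.37, north 42 cos 74° = 11.58
Leg 2 (269°, 46 km): east 46 sin 269° = -45.99, north 46 cos 269° = -0.80
Current position: (-5.62, 10.77). Target: (21, -25). Remaining: Δeast = 26.62, Δnorth = -35.77.
Bearing = atan2(26.62, -35.77) mod 360° = 143.35°; distance = √((26.62)² + (-35.77)²) = 44.591 km.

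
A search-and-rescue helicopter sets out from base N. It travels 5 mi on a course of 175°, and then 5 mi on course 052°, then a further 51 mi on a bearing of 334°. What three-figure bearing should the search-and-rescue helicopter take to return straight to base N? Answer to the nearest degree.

Leg 1 (175°, 5 mi): east 5 sin 175° = 0.44, north 5 cos 175° = -4.98
Leg 2 (052°, 5 mi): east 5 sin 52° = 3.94, north 5 cos 52° = 3.08
Leg 3 (334°, 51 mi): east 51 sin 334° = -22.36, north 51 cos 334° = 45.84
Net displacement: -17.98 east, 43.94 north. Direction back to start is (17.98, -43.94): bearing = atan2(17.98, -43.94) mod 360° = 157.74° ≈ 158°.

158°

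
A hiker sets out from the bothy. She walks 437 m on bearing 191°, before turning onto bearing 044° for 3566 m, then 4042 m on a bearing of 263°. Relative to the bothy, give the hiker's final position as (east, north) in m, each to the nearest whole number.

Leg 1 (191°, 437 m): east 437 sin 191° = -83.38, north 437 cos 191° = -428.97
Leg 2 (044°, 3566 m): east 3566 sin 44° = 2477.15, north 3566 cos 44° = 2565.17
Leg 3 (263°, 4042 m): east 4042 sin 263° = -4011.87, north 4042 cos 263° = -492.60
Summing: -1618.10 m east, 1643.60 m north → (-1618, 1644).

(-1618, 1644)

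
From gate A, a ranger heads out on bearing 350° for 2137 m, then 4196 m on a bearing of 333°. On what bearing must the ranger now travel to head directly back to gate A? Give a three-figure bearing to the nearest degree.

159°

Leg 1 (350°, 2137 m): east 2137 sin 350° = -371.09, north 2137 cos 350° = 2104.53
Leg 2 (333°, 4196 m): east 4196 sin 333° = -1904.94, north 4196 cos 333° = 3738.66
Net displacement: -2276.03 east, 5843.20 north. Direction back to start is (2276.03, -5843.20): bearing = atan2(2276.03, -5843.20) mod 360° = 158.72° ≈ 159°.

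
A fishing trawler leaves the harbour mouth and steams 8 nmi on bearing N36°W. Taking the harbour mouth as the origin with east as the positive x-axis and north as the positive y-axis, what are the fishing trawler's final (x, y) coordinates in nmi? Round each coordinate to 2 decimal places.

Leg 1 (N36°W, 8 nmi): east 8 sin 324° = -4.70, north 8 cos 324° = 6.47
Summing: -4.70 nmi east, 6.47 nmi north → (-4.70, 6.47).

(-4.70, 6.47)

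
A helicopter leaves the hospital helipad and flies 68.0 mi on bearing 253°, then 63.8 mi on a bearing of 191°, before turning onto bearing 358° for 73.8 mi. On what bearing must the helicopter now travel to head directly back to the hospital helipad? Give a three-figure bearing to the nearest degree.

Leg 1 (253°, 68.0 mi): east 68.0 sin 253° = -65.03, north 68.0 cos 253° = -19.88
Leg 2 (191°, 63.8 mi): east 63.8 sin 191° = -12.17, north 63.8 cos 191° = -62.63
Leg 3 (358°, 73.8 mi): east 73.8 sin 358° = -2.58, north 73.8 cos 358° = 73.76
Net displacement: -79.78 east, -8.75 north. Direction back to start is (79.78, 8.75): bearing = atan2(79.78, 8.75) mod 360° = 83.74° ≈ 084°.

084°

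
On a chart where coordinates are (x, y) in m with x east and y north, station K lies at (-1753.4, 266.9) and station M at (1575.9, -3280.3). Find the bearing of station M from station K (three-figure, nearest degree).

137°

Δeast = 1575.9 − -1753.4 = 3329.30; Δnorth = -3280.3 − 266.9 = -3547.20.
Bearing = atan2(Δeast, Δnorth) mod 360° = 136.81° ≈ 137°.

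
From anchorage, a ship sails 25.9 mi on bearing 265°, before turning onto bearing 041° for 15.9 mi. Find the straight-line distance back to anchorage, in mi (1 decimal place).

18.2 mi

Leg 1 (265°, 25.9 mi): east 25.9 sin 265° = -25.80, north 25.9 cos 265° = -2.26
Leg 2 (041°, 15.9 mi): east 15.9 sin 41° = 10.43, north 15.9 cos 41° = 12.00
Net: -15.37 east, 9.74 north. Distance = √((-15.37)² + (9.74)²) = 18.198 mi.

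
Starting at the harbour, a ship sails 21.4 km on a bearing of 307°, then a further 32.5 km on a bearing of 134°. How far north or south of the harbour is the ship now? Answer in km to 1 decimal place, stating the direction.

9.7 km south

Leg 1 (307°, 21.4 km): east 21.4 sin 307° = -17.09, north 21.4 cos 307° = 12.88
Leg 2 (134°, 32.5 km): east 32.5 sin 134° = 23.38, north 32.5 cos 134° = -22.58
Net north component: -9.70 km.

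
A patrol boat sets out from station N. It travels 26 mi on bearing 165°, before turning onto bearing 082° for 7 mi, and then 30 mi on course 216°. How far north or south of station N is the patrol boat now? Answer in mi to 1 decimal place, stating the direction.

48.4 mi south

Leg 1 (165°, 26 mi): east 26 sin 165° = 6.73, north 26 cos 165° = -25.11
Leg 2 (082°, 7 mi): east 7 sin 82° = 6.93, north 7 cos 82° = 0.97
Leg 3 (216°, 30 mi): east 30 sin 216° = -17.63, north 30 cos 216° = -24.27
Net north component: -48.41 mi.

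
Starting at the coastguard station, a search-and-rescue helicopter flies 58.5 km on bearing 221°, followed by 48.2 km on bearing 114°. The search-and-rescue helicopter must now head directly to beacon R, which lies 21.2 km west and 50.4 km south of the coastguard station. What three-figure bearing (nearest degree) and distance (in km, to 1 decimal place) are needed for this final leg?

296°, 30.0 km

Leg 1 (221°, 58.5 km): east 58.5 sin 221° = -38.38, north 58.5 cos 221° = -44.15
Leg 2 (114°, 48.2 km): east 48.2 sin 114° = 44.03, north 48.2 cos 114° = -19.60
Current position: (5.65, -63.76). Target: (-21.2, -50.4). Remaining: Δeast = -26.85, Δnorth = 13.36.
Bearing = atan2(-26.85, 13.36) mod 360° = 296.44°; distance = √((-26.85)² + (13.36)²) = 29.991 km.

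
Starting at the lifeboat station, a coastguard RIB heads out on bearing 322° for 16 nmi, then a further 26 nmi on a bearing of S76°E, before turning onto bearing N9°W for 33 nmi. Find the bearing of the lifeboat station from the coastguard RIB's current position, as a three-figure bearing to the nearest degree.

195°

Leg 1 (322°, 16 nmi): east 16 sin 322° = -9.85, north 16 cos 322° = 12.61
Leg 2 (S76°E, 26 nmi): east 26 sin 104° = 25.23, north 26 cos 104° = -6.29
Leg 3 (N9°W, 33 nmi): east 33 sin 351° = -5.16, north 33 cos 351° = 32.59
Net displacement: 10.21 east, 38.91 north. Direction back to start is (-10.21, -38.91): bearing = atan2(-10.21, -38.91) mod 360° = 194.71° ≈ 195°.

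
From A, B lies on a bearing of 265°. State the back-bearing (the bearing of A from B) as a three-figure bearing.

Back-bearing = 265° − 180° = 085°.

085°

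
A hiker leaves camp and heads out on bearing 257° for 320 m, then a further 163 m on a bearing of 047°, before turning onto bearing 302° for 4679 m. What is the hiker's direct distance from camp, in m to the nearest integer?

4864 m

Leg 1 (257°, 320 m): east 320 sin 257° = -311.80, north 320 cos 257° = -71.98
Leg 2 (047°, 163 m): east 163 sin 47° = 119.21, north 163 cos 47° = 111.17
Leg 3 (302°, 4679 m): east 4679 sin 302° = -3968.02, north 4679 cos 302° = 2479.49
Net: -4160.60 east, 2518.67 north. Distance = √((-4160.60)² + (2518.67)²) = 4863.574 m.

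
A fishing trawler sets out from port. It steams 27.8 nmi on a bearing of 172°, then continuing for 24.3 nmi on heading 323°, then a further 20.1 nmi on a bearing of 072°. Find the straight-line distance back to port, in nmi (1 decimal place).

8.6 nmi

Leg 1 (172°, 27.8 nmi): east 27.8 sin 172° = 3.87, north 27.8 cos 172° = -27.53
Leg 2 (323°, 24.3 nmi): east 24.3 sin 323° = -14.62, north 24.3 cos 323° = 19.41
Leg 3 (072°, 20.1 nmi): east 20.1 sin 72° = 19.12, north 20.1 cos 72° = 6.21
Net: 8.36 east, -1.91 north. Distance = √((8.36)² + (-1.91)²) = 8.577 nmi.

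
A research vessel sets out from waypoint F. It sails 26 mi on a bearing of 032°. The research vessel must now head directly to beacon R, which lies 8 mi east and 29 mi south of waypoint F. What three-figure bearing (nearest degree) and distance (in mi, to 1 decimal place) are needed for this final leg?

186°, 51.4 mi

Leg 1 (032°, 26 mi): east 26 sin 32° = 13.78, north 26 cos 32° = 22.05
Current position: (13.78, 22.05). Target: (8, -29). Remaining: Δeast = -5.78, Δnorth = -51.05.
Bearing = atan2(-5.78, -51.05) mod 360° = 186.46°; distance = √((-5.78)² + (-51.05)²) = 51.375 mi.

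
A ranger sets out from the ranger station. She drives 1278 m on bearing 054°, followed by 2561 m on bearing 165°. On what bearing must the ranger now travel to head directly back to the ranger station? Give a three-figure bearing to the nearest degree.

315°

Leg 1 (054°, 1278 m): east 1278 sin 54° = 1033.92, north 1278 cos 54° = 751.19
Leg 2 (165°, 2561 m): east 2561 sin 165° = 662.84, north 2561 cos 165° = -2473.74
Net displacement: 1696.76 east, -1722.55 north. Direction back to start is (-1696.76, 1722.55): bearing = atan2(-1696.76, 1722.55) mod 360° = 315.43° ≈ 315°.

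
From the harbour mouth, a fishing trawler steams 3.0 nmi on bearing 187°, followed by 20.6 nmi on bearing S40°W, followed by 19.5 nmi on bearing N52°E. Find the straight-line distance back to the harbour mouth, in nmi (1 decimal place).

7.0 nmi

Leg 1 (187°, 3.0 nmi): east 3.0 sin 187° = -0.37, north 3.0 cos 187° = -2.98
Leg 2 (S40°W, 20.6 nmi): east 20.6 sin 220° = -13.24, north 20.6 cos 220° = -15.78
Leg 3 (N52°E, 19.5 nmi): east 19.5 sin 52° = 15.37, north 19.5 cos 52° = 12.01
Net: 1.76 east, -6.75 north. Distance = √((1.76)² + (-6.75)²) = 6.978 nmi.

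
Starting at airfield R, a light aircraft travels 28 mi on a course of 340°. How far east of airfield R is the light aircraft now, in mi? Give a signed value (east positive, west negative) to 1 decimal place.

-9.6 mi

Leg 1 (340°, 28 mi): east 28 sin 340° = -9.58, north 28 cos 340° = 26.31
Net east component: -9.58 mi.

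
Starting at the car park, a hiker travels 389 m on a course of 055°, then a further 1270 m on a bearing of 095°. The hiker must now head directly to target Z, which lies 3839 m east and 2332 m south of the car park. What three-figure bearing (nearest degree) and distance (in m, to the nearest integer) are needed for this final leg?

137°, 3326 m

Leg 1 (055°, 389 m): east 389 sin 55° = 318.65, north 389 cos 55° = 223.12
Leg 2 (095°, 1270 m): east 1270 sin 95° = 1265.17, north 1270 cos 95° = -110.69
Current position: (1583.82, 112.43). Target: (3839, -2332). Remaining: Δeast = 2255.18, Δnorth = -2444.43.
Bearing = atan2(2255.18, -2444.43) mod 360° = 137.31°; distance = √((2255.18)² + (-2444.43)²) = 3325.824 m.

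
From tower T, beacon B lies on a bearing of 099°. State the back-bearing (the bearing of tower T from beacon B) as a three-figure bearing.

279°

Back-bearing = 099° + 180° = 279°.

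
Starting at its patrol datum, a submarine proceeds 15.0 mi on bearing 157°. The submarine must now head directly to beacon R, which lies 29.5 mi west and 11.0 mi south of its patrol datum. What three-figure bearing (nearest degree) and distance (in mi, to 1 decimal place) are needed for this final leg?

275°, 35.5 mi

Leg 1 (157°, 15.0 mi): east 15.0 sin 157° = 5.86, north 15.0 cos 157° = -13.81
Current position: (5.86, -13.81). Target: (-29.5, -11.0). Remaining: Δeast = -35.36, Δnorth = 2.81.
Bearing = atan2(-35.36, 2.81) mod 360° = 274.54°; distance = √((-35.36)² + (2.81)²) = 35.472 mi.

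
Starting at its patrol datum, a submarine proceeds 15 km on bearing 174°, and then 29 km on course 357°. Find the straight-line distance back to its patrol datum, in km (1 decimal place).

Leg 1 (174°, 15 km): east 15 sin 174° = 1.57, north 15 cos 174° = -14.92
Leg 2 (357°, 29 km): east 29 sin 357° = -1.52, north 29 cos 357° = 28.96
Net: 0.05 east, 14.04 north. Distance = √((0.05)² + (14.04)²) = 14.043 km.

14.0 km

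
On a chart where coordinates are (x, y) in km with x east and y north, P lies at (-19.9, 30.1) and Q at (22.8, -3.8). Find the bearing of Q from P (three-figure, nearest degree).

Δeast = 22.8 − -19.9 = 42.70; Δnorth = -3.8 − 30.1 = -33.90.
Bearing = atan2(Δeast, Δnorth) mod 360° = 128.45° ≈ 128°.

128°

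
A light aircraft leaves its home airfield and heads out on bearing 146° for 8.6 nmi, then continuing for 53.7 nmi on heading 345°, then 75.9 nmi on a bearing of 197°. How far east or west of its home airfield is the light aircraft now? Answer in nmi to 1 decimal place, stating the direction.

31.3 nmi west

Leg 1 (146°, 8.6 nmi): east 8.6 sin 146° = 4.81, north 8.6 cos 146° = -7.13
Leg 2 (345°, 53.7 nmi): east 53.7 sin 345° = -13.90, north 53.7 cos 345° = 51.87
Leg 3 (197°, 75.9 nmi): east 75.9 sin 197° = -22.19, north 75.9 cos 197° = -72.58
Net east component: -31.28 nmi.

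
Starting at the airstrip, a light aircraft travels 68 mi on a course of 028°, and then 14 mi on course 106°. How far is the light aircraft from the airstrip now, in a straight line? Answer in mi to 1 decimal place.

Leg 1 (028°, 68 mi): east 68 sin 28° = 31.92, north 68 cos 28° = 60.04
Leg 2 (106°, 14 mi): east 14 sin 106° = 13.46, north 14 cos 106° = -3.86
Net: 45.38 east, 56.18 north. Distance = √((45.38)² + (56.18)²) = 72.221 mi.

72.2 mi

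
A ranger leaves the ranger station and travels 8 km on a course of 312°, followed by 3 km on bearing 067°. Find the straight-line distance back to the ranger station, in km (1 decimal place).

7.3 km

Leg 1 (312°, 8 km): east 8 sin 312° = -5.95, north 8 cos 312° = 5.35
Leg 2 (067°, 3 km): east 3 sin 67° = 2.76, north 3 cos 67° = 1.17
Net: -3.18 east, 6.53 north. Distance = √((-3.18)² + (6.53)²) = 7.260 km.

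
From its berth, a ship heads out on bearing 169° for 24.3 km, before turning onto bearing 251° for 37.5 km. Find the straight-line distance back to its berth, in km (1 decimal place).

Leg 1 (169°, 24.3 km): east 24.3 sin 169° = 4.64, north 24.3 cos 169° = -23.85
Leg 2 (251°, 37.5 km): east 37.5 sin 251° = -35.46, north 37.5 cos 251° = -12.21
Net: -30.82 east, -36.06 north. Distance = √((-30.82)² + (-36.06)²) = 47.438 km.

47.4 km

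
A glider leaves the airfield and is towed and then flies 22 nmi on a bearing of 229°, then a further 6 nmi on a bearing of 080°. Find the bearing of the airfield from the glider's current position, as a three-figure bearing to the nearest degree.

039°

Leg 1 (229°, 22 nmi): east 22 sin 229° = -16.60, north 22 cos 229° = -14.43
Leg 2 (080°, 6 nmi): east 6 sin 80° = 5.91, north 6 cos 80° = 1.04
Net displacement: -10.69 east, -13.39 north. Direction back to start is (10.69, 13.39): bearing = atan2(10.69, 13.39) mod 360° = 38.61° ≈ 039°.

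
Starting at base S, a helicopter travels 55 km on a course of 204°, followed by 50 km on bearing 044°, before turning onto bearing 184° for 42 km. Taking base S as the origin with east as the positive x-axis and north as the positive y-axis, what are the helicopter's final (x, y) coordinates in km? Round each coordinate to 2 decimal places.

Leg 1 (204°, 55 km): east 55 sin 204° = -22.37, north 55 cos 204° = -50.25
Leg 2 (044°, 50 km): east 50 sin 44° = 34.73, north 50 cos 44° = 35.97
Leg 3 (184°, 42 km): east 42 sin 184° = -2.93, north 42 cos 184° = -41.90
Summing: 9.43 km east, -56.18 km north → (9.43, -56.18).

(9.43, -56.18)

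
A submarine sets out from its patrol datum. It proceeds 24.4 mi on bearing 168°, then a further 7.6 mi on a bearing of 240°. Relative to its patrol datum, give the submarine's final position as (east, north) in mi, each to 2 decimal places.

Leg 1 (168°, 24.4 mi): east 24.4 sin 168° = 5.07, north 24.4 cos 168° = -23.87
Leg 2 (240°, 7.6 mi): east 7.6 sin 240° = -6.58, north 7.6 cos 240° = -3.80
Summing: -1.51 mi east, -27.67 mi north → (-1.51, -27.67).

(-1.51, -27.67)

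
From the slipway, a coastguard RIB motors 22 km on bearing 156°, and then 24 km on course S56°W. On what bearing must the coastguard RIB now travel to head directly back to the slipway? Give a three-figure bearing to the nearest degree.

Leg 1 (156°, 22 km): east 22 sin 156° = 8.95, north 22 cos 156° = -20.10
Leg 2 (S56°W, 24 km): east 24 sin 236° = -19.90, north 24 cos 236° = -13.42
Net displacement: -10.95 east, -33.52 north. Direction back to start is (10.95, 33.52): bearing = atan2(10.95, 33.52) mod 360° = 18.09° ≈ 018°.

018°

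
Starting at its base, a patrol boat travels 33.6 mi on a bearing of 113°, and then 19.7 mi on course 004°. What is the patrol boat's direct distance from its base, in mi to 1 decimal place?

Leg 1 (113°, 33.6 mi): east 33.6 sin 113° = 30.93, north 33.6 cos 113° = -13.13
Leg 2 (004°, 19.7 mi): east 19.7 sin 4° = 1.37, north 19.7 cos 4° = 19.65
Net: 32.30 east, 6.52 north. Distance = √((32.30)² + (6.52)²) = 32.955 mi.

33.0 mi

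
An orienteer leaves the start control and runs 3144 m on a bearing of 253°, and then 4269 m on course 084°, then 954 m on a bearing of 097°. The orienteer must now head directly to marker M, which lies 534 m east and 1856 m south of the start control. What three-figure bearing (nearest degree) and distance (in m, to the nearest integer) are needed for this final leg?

Leg 1 (253°, 3144 m): east 3144 sin 253° = -3006.62, north 3144 cos 253° = -919.22
Leg 2 (084°, 4269 m): east 4269 sin 84° = 4245.61, north 4269 cos 84° = 446.23
Leg 3 (097°, 954 m): east 954 sin 97° = 946.89, north 954 cos 97° = -116.26
Current position: (2185.88, -589.25). Target: (534, -1856). Remaining: Δeast = -1651.88, Δnorth = -1266.75.
Bearing = atan2(-1651.88, -1266.75) mod 360° = 232.52°; distance = √((-1651.88)² + (-1266.75)²) = 2081.675 m.

233°, 2082 m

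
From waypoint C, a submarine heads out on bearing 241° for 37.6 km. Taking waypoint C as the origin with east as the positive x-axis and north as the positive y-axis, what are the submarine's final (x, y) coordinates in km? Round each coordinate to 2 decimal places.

(-32.89, -18.23)

Leg 1 (241°, 37.6 km): east 37.6 sin 241° = -32.89, north 37.6 cos 241° = -18.23
Summing: -32.89 km east, -18.23 km north → (-32.89, -18.23).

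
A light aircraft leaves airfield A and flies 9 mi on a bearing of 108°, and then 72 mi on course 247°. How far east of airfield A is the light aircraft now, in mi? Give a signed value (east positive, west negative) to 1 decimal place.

-57.7 mi

Leg 1 (108°, 9 mi): east 9 sin 108° = 8.56, north 9 cos 108° = -2.78
Leg 2 (247°, 72 mi): east 72 sin 247° = -66.28, north 72 cos 247° = -28.13
Net east component: -57.72 mi.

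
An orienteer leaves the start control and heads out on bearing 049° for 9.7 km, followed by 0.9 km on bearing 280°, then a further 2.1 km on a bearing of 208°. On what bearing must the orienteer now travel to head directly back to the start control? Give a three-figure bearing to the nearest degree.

Leg 1 (049°, 9.7 km): east 9.7 sin 49° = 7.32, north 9.7 cos 49° = 6.36
Leg 2 (280°, 0.9 km): east 0.9 sin 280° = -0.89, north 0.9 cos 280° = 0.16
Leg 3 (208°, 2.1 km): east 2.1 sin 208° = -0.99, north 2.1 cos 208° = -1.85
Net displacement: 5.45 east, 4.67 north. Direction back to start is (-5.45, -4.67): bearing = atan2(-5.45, -4.67) mod 360° = 229.42° ≈ 229°.

229°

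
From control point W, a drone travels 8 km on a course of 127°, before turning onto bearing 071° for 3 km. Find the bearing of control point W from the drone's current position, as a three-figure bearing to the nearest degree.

293°

Leg 1 (127°, 8 km): east 8 sin 127° = 6.39, north 8 cos 127° = -4.81
Leg 2 (071°, 3 km): east 3 sin 71° = 2.84, north 3 cos 71° = 0.98
Net displacement: 9.23 east, -3.84 north. Direction back to start is (-9.23, 3.84): bearing = atan2(-9.23, 3.84) mod 360° = 292.59° ≈ 293°.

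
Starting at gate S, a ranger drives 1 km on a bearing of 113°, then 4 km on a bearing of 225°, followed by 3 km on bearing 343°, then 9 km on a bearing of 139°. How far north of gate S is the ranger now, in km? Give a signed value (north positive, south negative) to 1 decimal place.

-7.1 km

Leg 1 (113°, 1 km): east 1 sin 113° = 0.92, north 1 cos 113° = -0.39
Leg 2 (225°, 4 km): east 4 sin 225° = -2.83, north 4 cos 225° = -2.83
Leg 3 (343°, 3 km): east 3 sin 343° = -0.88, north 3 cos 343° = 2.87
Leg 4 (139°, 9 km): east 9 sin 139° = 5.90, north 9 cos 139° = -6.79
Net north component: -7.14 km.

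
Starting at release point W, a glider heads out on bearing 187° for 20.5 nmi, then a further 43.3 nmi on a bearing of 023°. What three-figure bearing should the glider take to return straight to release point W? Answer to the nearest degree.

216°

Leg 1 (187°, 20.5 nmi): east 20.5 sin 187° = -2.50, north 20.5 cos 187° = -20.35
Leg 2 (023°, 43.3 nmi): east 43.3 sin 23° = 16.92, north 43.3 cos 23° = 39.86
Net displacement: 14.42 east, 19.51 north. Direction back to start is (-14.42, -19.51): bearing = atan2(-14.42, -19.51) mod 360° = 216.47° ≈ 216°.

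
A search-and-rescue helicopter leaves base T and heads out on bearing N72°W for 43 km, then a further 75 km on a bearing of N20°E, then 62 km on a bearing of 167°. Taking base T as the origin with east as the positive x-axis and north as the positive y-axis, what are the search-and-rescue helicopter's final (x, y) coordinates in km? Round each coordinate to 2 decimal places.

(-1.30, 23.35)

Leg 1 (N72°W, 43 km): east 43 sin 288° = -40.90, north 43 cos 288° = 13.29
Leg 2 (N20°E, 75 km): east 75 sin 20° = 25.65, north 75 cos 20° = 70.48
Leg 3 (167°, 62 km): east 62 sin 167° = 13.95, north 62 cos 167° = -60.41
Summing: -1.30 km east, 23.35 km north → (-1.30, 23.35).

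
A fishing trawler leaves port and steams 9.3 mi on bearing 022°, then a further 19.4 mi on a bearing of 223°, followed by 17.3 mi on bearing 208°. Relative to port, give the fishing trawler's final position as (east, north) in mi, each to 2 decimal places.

(-17.87, -20.84)

Leg 1 (022°, 9.3 mi): east 9.3 sin 22° = 3.48, north 9.3 cos 22° = 8.62
Leg 2 (223°, 19.4 mi): east 19.4 sin 223° = -13.23, north 19.4 cos 223° = -14.19
Leg 3 (208°, 17.3 mi): east 17.3 sin 208° = -8.12, north 17.3 cos 208° = -15.27
Summing: -17.87 mi east, -20.84 mi north → (-17.87, -20.84).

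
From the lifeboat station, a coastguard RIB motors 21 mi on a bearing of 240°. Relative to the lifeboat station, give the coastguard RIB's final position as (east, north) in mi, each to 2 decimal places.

Leg 1 (240°, 21 mi): east 21 sin 240° = -18.19, north 21 cos 240° = -10.50
Summing: -18.19 mi east, -10.50 mi north → (-18.19, -10.50).

(-18.19, -10.50)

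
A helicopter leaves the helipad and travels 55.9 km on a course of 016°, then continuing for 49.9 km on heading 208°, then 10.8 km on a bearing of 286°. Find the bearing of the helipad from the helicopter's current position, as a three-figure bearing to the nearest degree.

Leg 1 (016°, 55.9 km): east 55.9 sin 16° = 15.41, north 55.9 cos 16° = 53.73
Leg 2 (208°, 49.9 km): east 49.9 sin 208° = -23.43, north 49.9 cos 208° = -44.06
Leg 3 (286°, 10.8 km): east 10.8 sin 286° = -10.38, north 10.8 cos 286° = 2.98
Net displacement: -18.40 east, 12.65 north. Direction back to start is (18.40, -12.65): bearing = atan2(18.40, -12.65) mod 360° = 124.51° ≈ 125°.

125°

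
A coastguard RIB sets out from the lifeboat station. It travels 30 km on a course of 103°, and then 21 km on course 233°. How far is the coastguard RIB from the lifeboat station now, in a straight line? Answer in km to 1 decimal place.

23.0 km

Leg 1 (103°, 30 km): east 30 sin 103° = 29.23, north 30 cos 103° = -6.75
Leg 2 (233°, 21 km): east 21 sin 233° = -16.77, north 21 cos 233° = -12.64
Net: 12.46 east, -19.39 north. Distance = √((12.46)² + (-19.39)²) = 23.045 km.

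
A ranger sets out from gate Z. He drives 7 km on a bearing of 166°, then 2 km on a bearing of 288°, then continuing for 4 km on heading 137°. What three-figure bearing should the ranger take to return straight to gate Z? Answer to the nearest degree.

Leg 1 (166°, 7 km): east 7 sin 166° = 1.69, north 7 cos 166° = -6.79
Leg 2 (288°, 2 km): east 2 sin 288° = -1.90, north 2 cos 288° = 0.62
Leg 3 (137°, 4 km): east 4 sin 137° = 2.73, north 4 cos 137° = -2.93
Net displacement: 2.52 east, -9.10 north. Direction back to start is (-2.52, 9.10): bearing = atan2(-2.52, 9.10) mod 360° = 344.52° ≈ 345°.

345°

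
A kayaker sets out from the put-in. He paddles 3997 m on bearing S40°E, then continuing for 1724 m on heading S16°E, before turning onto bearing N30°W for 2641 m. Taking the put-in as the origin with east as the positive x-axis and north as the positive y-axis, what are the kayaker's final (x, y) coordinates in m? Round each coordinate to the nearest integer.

Leg 1 (S40°E, 3997 m): east 3997 sin 140° = 2569.22, north 3997 cos 140° = -3061.88
Leg 2 (S16°E, 1724 m): east 1724 sin 164° = 475.20, north 1724 cos 164° = -1657.22
Leg 3 (N30°W, 2641 m): east 2641 sin 330° = -1320.50, north 2641 cos 330° = 2287.17
Summing: 1723.92 m east, -2431.92 m north → (1724, -2432).

(1724, -2432)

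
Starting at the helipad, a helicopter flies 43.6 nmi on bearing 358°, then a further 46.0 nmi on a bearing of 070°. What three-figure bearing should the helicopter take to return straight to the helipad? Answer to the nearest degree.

215°

Leg 1 (358°, 43.6 nmi): east 43.6 sin 358° = -1.52, north 43.6 cos 358° = 43.57
Leg 2 (070°, 46.0 nmi): east 46.0 sin 70° = 43.23, north 46.0 cos 70° = 15.73
Net displacement: 41.70 east, 59.31 north. Direction back to start is (-41.70, -59.31): bearing = atan2(-41.70, -59.31) mod 360° = 215.11° ≈ 215°.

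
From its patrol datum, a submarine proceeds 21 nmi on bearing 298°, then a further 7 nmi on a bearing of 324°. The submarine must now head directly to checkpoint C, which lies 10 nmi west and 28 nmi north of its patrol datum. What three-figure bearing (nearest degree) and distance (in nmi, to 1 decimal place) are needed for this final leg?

Leg 1 (298°, 21 nmi): east 21 sin 298° = -18.54, north 21 cos 298° = 9.86
Leg 2 (324°, 7 nmi): east 7 sin 324° = -4.11, north 7 cos 324° = 5.66
Current position: (-22.66, 15.52). Target: (-10, 28). Remaining: Δeast = 12.66, Δnorth = 12.48.
Bearing = atan2(12.66, 12.48) mod 360° = 45.41°; distance = √((12.66)² + (12.48)²) = 17.773 nmi.

045°, 17.8 nmi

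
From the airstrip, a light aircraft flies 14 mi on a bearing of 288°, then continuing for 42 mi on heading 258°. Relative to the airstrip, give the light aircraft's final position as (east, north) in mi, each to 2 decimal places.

Leg 1 (288°, 14 mi): east 14 sin 288° = -13.31, north 14 cos 288° = 4.33
Leg 2 (258°, 42 mi): east 42 sin 258° = -41.08, north 42 cos 258° = -8.73
Summing: -54.40 mi east, -4.41 mi north → (-54.40, -4.41).

(-54.40, -4.41)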